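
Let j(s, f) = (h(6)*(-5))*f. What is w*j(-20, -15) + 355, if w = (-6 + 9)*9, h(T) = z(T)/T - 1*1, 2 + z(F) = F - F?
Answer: -2345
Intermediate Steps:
z(F) = -2 (z(F) = -2 + (F - F) = -2 + 0 = -2)
h(T) = -1 - 2/T (h(T) = -2/T - 1*1 = -2/T - 1 = -1 - 2/T)
j(s, f) = 20*f/3 (j(s, f) = (((-2 - 1*6)/6)*(-5))*f = (((-2 - 6)/6)*(-5))*f = (((⅙)*(-8))*(-5))*f = (-4/3*(-5))*f = 20*f/3)
w = 27 (w = 3*9 = 27)
w*j(-20, -15) + 355 = 27*((20/3)*(-15)) + 355 = 27*(-100) + 355 = -2700 + 355 = -2345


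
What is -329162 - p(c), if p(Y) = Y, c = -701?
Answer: -328461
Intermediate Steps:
-329162 - p(c) = -329162 - 1*(-701) = -329162 + 701 = -328461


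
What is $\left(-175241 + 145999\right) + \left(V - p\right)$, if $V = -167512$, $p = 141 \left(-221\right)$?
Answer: $-165593$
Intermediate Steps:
$p = -31161$
$\left(-175241 + 145999\right) + \left(V - p\right) = \left(-175241 + 145999\right) - 136351 = -29242 + \left(-167512 + 31161\right) = -29242 - 136351 = -165593$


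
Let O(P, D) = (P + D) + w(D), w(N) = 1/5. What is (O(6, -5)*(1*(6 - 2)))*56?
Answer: 1344/5 ≈ 268.80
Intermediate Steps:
w(N) = ⅕
O(P, D) = ⅕ + D + P (O(P, D) = (P + D) + ⅕ = (D + P) + ⅕ = ⅕ + D + P)
(O(6, -5)*(1*(6 - 2)))*56 = ((⅕ - 5 + 6)*(1*(6 - 2)))*56 = (6*(1*4)/5)*56 = ((6/5)*4)*56 = (24/5)*56 = 1344/5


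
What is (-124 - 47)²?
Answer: 29241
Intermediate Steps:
(-124 - 47)² = (-171)² = 29241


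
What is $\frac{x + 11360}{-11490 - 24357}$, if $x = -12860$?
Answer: $\frac{500}{11949} \approx 0.041844$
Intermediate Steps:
$\frac{x + 11360}{-11490 - 24357} = \frac{-12860 + 11360}{-11490 - 24357} = - \frac{1500}{-35847} = \left(-1500\right) \left(- \frac{1}{35847}\right) = \frac{500}{11949}$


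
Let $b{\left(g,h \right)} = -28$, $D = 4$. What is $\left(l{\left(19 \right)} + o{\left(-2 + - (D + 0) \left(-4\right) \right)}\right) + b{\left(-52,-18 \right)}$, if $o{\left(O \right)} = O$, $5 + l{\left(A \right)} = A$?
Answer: $0$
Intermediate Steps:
$l{\left(A \right)} = -5 + A$
$\left(l{\left(19 \right)} + o{\left(-2 + - (D + 0) \left(-4\right) \right)}\right) + b{\left(-52,-18 \right)} = \left(\left(-5 + 19\right) - \left(2 - - (4 + 0) \left(-4\right)\right)\right) - 28 = \left(14 - \left(2 - \left(-1\right) 4 \left(-4\right)\right)\right) - 28 = \left(14 - -14\right) - 28 = \left(14 + \left(-2 + 16\right)\right) - 28 = \left(14 + 14\right) - 28 = 28 - 28 = 0$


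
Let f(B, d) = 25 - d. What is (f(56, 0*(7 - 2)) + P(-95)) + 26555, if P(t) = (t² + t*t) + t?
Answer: 44535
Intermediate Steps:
P(t) = t + 2*t² (P(t) = (t² + t²) + t = 2*t² + t = t + 2*t²)
(f(56, 0*(7 - 2)) + P(-95)) + 26555 = ((25 - 0*(7 - 2)) - 95*(1 + 2*(-95))) + 26555 = ((25 - 0*5) - 95*(1 - 190)) + 26555 = ((25 - 1*0) - 95*(-189)) + 26555 = ((25 + 0) + 17955) + 26555 = (25 + 17955) + 26555 = 17980 + 26555 = 44535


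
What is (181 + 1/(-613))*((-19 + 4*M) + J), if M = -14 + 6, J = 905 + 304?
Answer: 128482416/613 ≈ 2.0960e+5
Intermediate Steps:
J = 1209
M = -8
(181 + 1/(-613))*((-19 + 4*M) + J) = (181 + 1/(-613))*((-19 + 4*(-8)) + 1209) = (181 - 1/613)*((-19 - 32) + 1209) = 110952*(-51 + 1209)/613 = (110952/613)*1158 = 128482416/613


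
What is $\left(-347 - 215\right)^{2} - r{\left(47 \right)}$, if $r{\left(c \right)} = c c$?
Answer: $313635$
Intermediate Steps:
$r{\left(c \right)} = c^{2}$
$\left(-347 - 215\right)^{2} - r{\left(47 \right)} = \left(-347 - 215\right)^{2} - 47^{2} = \left(-562\right)^{2} - 2209 = 315844 - 2209 = 313635$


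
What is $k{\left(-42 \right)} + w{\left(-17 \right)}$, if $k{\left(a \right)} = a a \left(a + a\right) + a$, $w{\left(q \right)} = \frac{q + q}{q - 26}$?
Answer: $- \frac{6373340}{43} \approx -1.4822 \cdot 10^{5}$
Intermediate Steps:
$w{\left(q \right)} = \frac{2 q}{-26 + q}$
$k{\left(a \right)} = a + 2 a^{3}$ ($k{\left(a \right)} = a a 2 a + a = a 2 a^{2} + a = 2 a^{3} + a = a + 2 a^{3}$)
$k{\left(-42 \right)} + w{\left(-17 \right)} = \left(-42 + 2 \left(-42\right)^{3}\right) + 2 \left(-17\right) \frac{1}{-26 - 17} = \left(-42 + 2 \left(-74088\right)\right) + 2 \left(-17\right) \frac{1}{-43} = \left(-42 - 148176\right) + 2 \left(-17\right) \left(- \frac{1}{43}\right) = -148218 + \frac{34}{43} = - \frac{6373340}{43}$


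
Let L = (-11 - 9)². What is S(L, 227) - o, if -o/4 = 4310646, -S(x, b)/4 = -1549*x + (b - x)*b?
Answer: 19878068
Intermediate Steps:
L = 400 (L = (-20)² = 400)
S(x, b) = 6196*x - 4*b*(b - x) (S(x, b) = -4*(-1549*x + (b - x)*b) = -4*(-1549*x + b*(b - x)) = 6196*x - 4*b*(b - x))
o = -17242584 (o = -4*4310646 = -17242584)
S(L, 227) - o = (-4*227² + 6196*400 + 4*227*400) - 1*(-17242584) = (-4*51529 + 2478400 + 363200) + 17242584 = (-206116 + 2478400 + 363200) + 17242584 = 2635484 + 17242584 = 19878068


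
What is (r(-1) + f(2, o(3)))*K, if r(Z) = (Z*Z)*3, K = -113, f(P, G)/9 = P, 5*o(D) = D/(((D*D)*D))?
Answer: -2373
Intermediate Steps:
o(D) = 1/(5*D**2) (o(D) = (D/(((D*D)*D)))/5 = (D/((D**2*D)))/5 = (D/(D**3))/5 = (D/D**3)/5 = 1/(5*D**2))
f(P, G) = 9*P
r(Z) = 3*Z**2 (r(Z) = Z**2*3 = 3*Z**2)
(r(-1) + f(2, o(3)))*K = (3*(-1)**2 + 9*2)*(-113) = (3*1 + 18)*(-113) = (3 + 18)*(-113) = 21*(-113) = -2373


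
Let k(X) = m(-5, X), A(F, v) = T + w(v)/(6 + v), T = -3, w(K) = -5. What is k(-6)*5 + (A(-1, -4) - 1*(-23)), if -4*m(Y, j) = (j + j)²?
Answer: -325/2 ≈ -162.50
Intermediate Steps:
m(Y, j) = -j² (m(Y, j) = -(j + j)²/4 = -4*j²/4 = -j²)
A(F, v) = -3 - 5/(6 + v)
k(X) = -X²
k(-6)*5 + (A(-1, -4) - 1*(-23)) = -1*(-6)²*5 + ((-23 - 3*(-4))/(6 - 4) - 1*(-23)) = -1*36*5 + ((-23 + 12)/2 + 23) = -36*5 + ((½)*(-11) + 23) = -180 + (-11/2 + 23) = -180 + 35/2 = -325/2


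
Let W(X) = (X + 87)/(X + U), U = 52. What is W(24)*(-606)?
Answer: -33633/38 ≈ -885.08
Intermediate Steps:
W(X) = (87 + X)/(52 + X) (W(X) = (X + 87)/(X + 52) = (87 + X)/(52 + X))
W(24)*(-606) = ((87 + 24)/(52 + 24))*(-606) = (111/76)*(-606) = -33633/38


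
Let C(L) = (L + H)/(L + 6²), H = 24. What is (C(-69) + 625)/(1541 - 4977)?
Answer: -3445/18898 ≈ -0.18229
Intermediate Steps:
C(L) = (24 + L)/(36 + L) (C(L) = (L + 24)/(L + 6²) = (24 + L)/(L + 36) = (24 + L)/(36 + L))
(C(-69) + 625)/(1541 - 4977) = ((24 - 69)/(36 - 69) + 625)/(1541 - 4977) = (-45/(-33) + 625)/(-3436) = (-1/33*(-45) + 625)*(-1/3436) = (15/11 + 625)*(-1/3436) = (6890/11)*(-1/3436) = -3445/18898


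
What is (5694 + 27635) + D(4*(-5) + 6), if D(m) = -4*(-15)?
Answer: 33389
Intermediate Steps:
D(m) = 60
(5694 + 27635) + D(4*(-5) + 6) = (5694 + 27635) + 60 = 33329 + 60 = 33389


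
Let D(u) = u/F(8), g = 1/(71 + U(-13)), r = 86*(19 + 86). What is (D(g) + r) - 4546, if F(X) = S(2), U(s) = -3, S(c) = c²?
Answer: 1219649/272 ≈ 4484.0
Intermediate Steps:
r = 9030 (r = 86*105 = 9030)
F(X) = 4 (F(X) = 2² = 4)
g = 1/68 (g = 1/(71 - 3) = 1/68 ≈ 0.014706)
D(u) = u/4
(D(g) + r) - 4546 = ((¼)*(1/68) + 9030) - 4546 = (1/272 + 9030) - 4546 = 2456161/272 - 4546 = 1219649/272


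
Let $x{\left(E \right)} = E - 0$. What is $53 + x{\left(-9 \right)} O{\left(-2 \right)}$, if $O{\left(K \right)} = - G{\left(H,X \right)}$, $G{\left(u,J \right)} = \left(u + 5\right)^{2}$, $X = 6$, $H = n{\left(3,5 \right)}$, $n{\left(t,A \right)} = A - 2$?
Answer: $629$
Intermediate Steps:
$n{\left(t,A \right)} = -2 + A$
$H = 3$ ($H = -2 + 5 = 3$)
$x{\left(E \right)} = E$ ($x{\left(E \right)} = E + 0 = E$)
$G{\left(u,J \right)} = \left(5 + u\right)^{2}$
$O{\left(K \right)} = -64$ ($O{\left(K \right)} = - \left(5 + 3\right)^{2} = - 8^{2} = \left(-1\right) 64 = -64$)
$53 + x{\left(-9 \right)} O{\left(-2 \right)} = 53 - -576 = 53 + 576 = 629$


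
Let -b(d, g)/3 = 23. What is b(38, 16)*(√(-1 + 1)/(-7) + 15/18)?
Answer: -115/2 ≈ -57.500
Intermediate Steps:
b(d, g) = -69 (b(d, g) = -3*23 = -69)
b(38, 16)*(√(-1 + 1)/(-7) + 15/18) = -69*(√(-1 + 1)/(-7) + 15/18) = -69*(√0*(-⅐) + 15*(1/18)) = -69*(0*(-⅐) + ⅚) = -69*(0 + ⅚) = -69*⅚ = -115/2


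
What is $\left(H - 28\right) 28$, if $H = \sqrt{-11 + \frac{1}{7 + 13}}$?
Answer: $-784 + \frac{14 i \sqrt{1095}}{5} \approx -784.0 + 92.654 i$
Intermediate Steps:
$H = \frac{i \sqrt{1095}}{10}$ ($H = \sqrt{-11 + \frac{1}{20}} = \sqrt{- \frac{219}{20}} = \frac{i \sqrt{1095}}{10} \approx 3.3091 i$)
$\left(H - 28\right) 28 = \left(\frac{i \sqrt{1095}}{10} - 28\right) 28 = \left(-28 + \frac{i \sqrt{1095}}{10}\right) 28 = -784 + \frac{14 i \sqrt{1095}}{5}$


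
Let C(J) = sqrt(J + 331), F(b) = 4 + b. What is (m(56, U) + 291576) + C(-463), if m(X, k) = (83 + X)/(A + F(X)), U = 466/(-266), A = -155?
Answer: 27699581/95 + 2*I*sqrt(33) ≈ 2.9157e+5 + 11.489*I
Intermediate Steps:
U = -233/133 (U = 466*(-1/266) = -233/133 ≈ -1.7519)
C(J) = sqrt(331 + J)
m(X, k) = (83 + X)/(-151 + X) (m(X, k) = (83 + X)/(-155 + (4 + X)) = (83 + X)/(-151 + X))
(m(56, U) + 291576) + C(-463) = ((83 + 56)/(-151 + 56) + 291576) + sqrt(331 - 463) = (139/(-95) + 291576) + sqrt(-132) = (-1/95*139 + 291576) + 2*I*sqrt(33) = (-139/95 + 291576) + 2*I*sqrt(33) = 27699581/95 + 2*I*sqrt(33)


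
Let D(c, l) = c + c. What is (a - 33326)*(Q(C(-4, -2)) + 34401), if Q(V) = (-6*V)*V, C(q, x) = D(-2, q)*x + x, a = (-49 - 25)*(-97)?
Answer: -893869380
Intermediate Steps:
D(c, l) = 2*c
a = 7178 (a = -74*(-97) = 7178)
C(q, x) = -3*x (C(q, x) = (2*(-2))*x + x = -4*x + x = -3*x)
Q(V) = -6*V**2
(a - 33326)*(Q(C(-4, -2)) + 34401) = (7178 - 33326)*(-6*(-3*(-2))**2 + 34401) = -26148*(-6*6**2 + 34401) = -26148*(-6*36 + 34401) = -26148*(-216 + 34401) = -26148*34185 = -893869380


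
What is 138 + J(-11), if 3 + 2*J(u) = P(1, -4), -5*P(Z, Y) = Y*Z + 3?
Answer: 683/5 ≈ 136.60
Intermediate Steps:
P(Z, Y) = -3/5 - Y*Z/5 (P(Z, Y) = -(Y*Z + 3)/5 = -(3 + Y*Z)/5 = -3/5 - Y*Z/5)
J(u) = -7/5 (J(u) = -3/2 + (-3/5 - 1/5*(-4)*1)/2 = -3/2 + (-3/5 + 4/5)/2 = -3/2 + (1/2)*(1/5) = -3/2 + 1/10 = -7/5)
138 + J(-11) = 138 - 7/5 = 683/5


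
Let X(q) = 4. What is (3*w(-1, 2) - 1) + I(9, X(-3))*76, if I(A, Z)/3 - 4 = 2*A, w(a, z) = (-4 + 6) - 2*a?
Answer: 5027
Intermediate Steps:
w(a, z) = 2 - 2*a
I(A, Z) = 12 + 6*A (I(A, Z) = 12 + 3*(2*A) = 12 + 6*A)
(3*w(-1, 2) - 1) + I(9, X(-3))*76 = (3*(2 - 2*(-1)) - 1) + (12 + 6*9)*76 = (3*(2 + 2) - 1) + (12 + 54)*76 = (3*4 - 1) + 66*76 = (12 - 1) + 5016 = 11 + 5016 = 5027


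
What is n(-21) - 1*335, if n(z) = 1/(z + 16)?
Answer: -1676/5 ≈ -335.20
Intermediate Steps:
n(z) = 1/(16 + z)
n(-21) - 1*335 = 1/(16 - 21) - 1*335 = 1/(-5) - 335 = -1/5 - 335 = -1676/5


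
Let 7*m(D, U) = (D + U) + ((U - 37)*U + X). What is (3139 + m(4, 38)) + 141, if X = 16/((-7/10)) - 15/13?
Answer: 2094455/637 ≈ 3288.0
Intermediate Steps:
X = -2185/91 (X = 16/((-7*1/10)) - 15*1/13 = 16/(-7/10) - 15/13 = 16*(-10/7) - 15/13 = -160/7 - 15/13 = -2185/91 ≈ -24.011)
m(D, U) = -2185/637 + D/7 + U/7 + U*(-37 + U)/7 (m(D, U) = ((D + U) + ((U - 37)*U - 2185/91))/7 = ((D + U) + ((-37 + U)*U - 2185/91))/7 = ((D + U) + (U*(-37 + U) - 2185/91))/7 = ((D + U) + (-2185/91 + U*(-37 + U)))/7 = (-2185/91 + D + U + U*(-37 + U))/7 = -2185/637 + D/7 + U/7 + U*(-37 + U)/7)
(3139 + m(4, 38)) + 141 = (3139 + (-2185/637 - 36/7*38 + (1/7)*4 + (1/7)*38**2)) + 141 = (3139 + (-2185/637 - 1368/7 + 4/7 + (1/7)*1444)) + 141 = (3139 + (-2185/637 - 1368/7 + 4/7 + 1444/7)) + 141 = (3139 + 5095/637) + 141 = 2004638/637 + 141 = 2094455/637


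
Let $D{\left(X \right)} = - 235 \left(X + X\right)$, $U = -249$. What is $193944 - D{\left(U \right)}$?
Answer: $76914$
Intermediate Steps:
$D{\left(X \right)} = - 470 X$ ($D{\left(X \right)} = - 235 \cdot 2 X = - 470 X$)
$193944 - D{\left(U \right)} = 193944 - \left(-470\right) \left(-249\right) = 193944 - 117030 = 76914$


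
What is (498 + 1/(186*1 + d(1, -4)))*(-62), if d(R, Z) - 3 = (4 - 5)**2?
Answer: -2933251/95 ≈ -30876.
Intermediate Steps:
d(R, Z) = 4 (d(R, Z) = 3 + (4 - 5)**2 = 3 + (-1)**2 = 3 + 1 = 4)
(498 + 1/(186*1 + d(1, -4)))*(-62) = (498 + 1/(186*1 + 4))*(-62) = (498 + 1/(186 + 4))*(-62) = (498 + 1/190)*(-62) = (94621/190)*(-62) = -2933251/95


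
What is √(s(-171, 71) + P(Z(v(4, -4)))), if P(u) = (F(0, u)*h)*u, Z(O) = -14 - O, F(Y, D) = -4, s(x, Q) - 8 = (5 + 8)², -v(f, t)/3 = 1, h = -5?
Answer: I*√43 ≈ 6.5574*I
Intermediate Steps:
v(f, t) = -3 (v(f, t) = -3*1 = -3)
s(x, Q) = 177 (s(x, Q) = 8 + (5 + 8)² = 8 + 13² = 8 + 169 = 177)
P(u) = 20*u (P(u) = (-4*(-5))*u = 20*u)
√(s(-171, 71) + P(Z(v(4, -4)))) = √(177 + 20*(-14 - 1*(-3))) = √(177 + 20*(-14 + 3)) = √(177 + 20*(-11)) = √(177 - 220) = √(-43) = I*√43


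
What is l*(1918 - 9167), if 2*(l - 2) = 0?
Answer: -14498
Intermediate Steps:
l = 2 (l = 2 + (½)*0 = 2 + 0 = 2)
l*(1918 - 9167) = 2*(1918 - 9167) = 2*(-7249) = -14498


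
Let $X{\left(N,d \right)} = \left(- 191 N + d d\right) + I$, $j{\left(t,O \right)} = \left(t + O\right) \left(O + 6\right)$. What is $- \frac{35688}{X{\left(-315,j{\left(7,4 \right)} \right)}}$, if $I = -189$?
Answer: $- \frac{8922}{18019} \approx -0.49514$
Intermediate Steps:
$j{\left(t,O \right)} = \left(6 + O\right) \left(O + t\right)$ ($j{\left(t,O \right)} = \left(O + t\right) \left(6 + O\right) = \left(6 + O\right) \left(O + t\right)$)
$X{\left(N,d \right)} = -189 + d^{2} - 191 N$ ($X{\left(N,d \right)} = \left(- 191 N + d d\right) - 189 = \left(- 191 N + d^{2}\right) - 189 = \left(d^{2} - 191 N\right) - 189 = -189 + d^{2} - 191 N$)
$- \frac{35688}{X{\left(-315,j{\left(7,4 \right)} \right)}} = - \frac{35688}{-189 + \left(4^{2} + 6 \cdot 4 + 6 \cdot 7 + 4 \cdot 7\right)^{2} - -60165} = - \frac{35688}{-189 + \left(16 + 24 + 42 + 28\right)^{2} + 60165} = - \frac{35688}{-189 + 110^{2} + 60165} = - \frac{35688}{-189 + 12100 + 60165} = - \frac{35688}{72076} = \left(-35688\right) \frac{1}{72076} = - \frac{8922}{18019}$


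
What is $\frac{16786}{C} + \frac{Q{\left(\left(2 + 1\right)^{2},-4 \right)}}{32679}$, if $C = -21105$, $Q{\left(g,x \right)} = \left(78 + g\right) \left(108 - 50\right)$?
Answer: $- \frac{7016728}{10947465} \approx -0.64095$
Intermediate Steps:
$Q{\left(g,x \right)} = 4524 + 58 g$ ($Q{\left(g,x \right)} = \left(78 + g\right) 58 = 4524 + 58 g$)
$\frac{16786}{C} + \frac{Q{\left(\left(2 + 1\right)^{2},-4 \right)}}{32679} = \frac{16786}{-21105} + \frac{4524 + 58 \left(2 + 1\right)^{2}}{32679} = 16786 \left(- \frac{1}{21105}\right) + \left(4524 + 58 \cdot 3^{2}\right) \frac{1}{32679} = - \frac{2398}{3015} + \left(4524 + 58 \cdot 9\right) \frac{1}{32679} = - \frac{2398}{3015} + \left(4524 + 522\right) \frac{1}{32679} = - \frac{2398}{3015} + 5046 \cdot \frac{1}{32679} = - \frac{2398}{3015} + \frac{1682}{10893} = - \frac{7016728}{10947465}$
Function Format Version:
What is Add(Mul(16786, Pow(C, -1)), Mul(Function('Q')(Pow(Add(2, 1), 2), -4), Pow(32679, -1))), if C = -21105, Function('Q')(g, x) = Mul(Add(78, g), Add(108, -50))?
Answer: Rational(-7016728, 10947465) ≈ -0.64095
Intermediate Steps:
Function('Q')(g, x) = Add(4524, Mul(58, g)) (Function('Q')(g, x) = Mul(Add(78, g), 58) = Add(4524, Mul(58, g)))
Add(Mul(16786, Pow(C, -1)), Mul(Function('Q')(Pow(Add(2, 1), 2), -4), Pow(32679, -1))) = Add(Mul(16786, Pow(-21105, -1)), Mul(Add(4524, Mul(58, Pow(Add(2, 1), 2))), Pow(32679, -1))) = Add(Mul(16786, Rational(-1, 21105)), Mul(Add(4524, Mul(58, Pow(3, 2))), Rational(1, 32679))) = Add(Rational(-2398, 3015), Mul(Add(4524, Mul(58, 9)), Rational(1, 32679))) = Add(Rational(-2398, 3015), Mul(Add(4524, 522), Rational(1, 32679))) = Add(Rational(-2398, 3015), Mul(5046, Rational(1, 32679))) = Add(Rational(-2398, 3015), Rational(1682, 10893)) = Rational(-7016728, 10947465)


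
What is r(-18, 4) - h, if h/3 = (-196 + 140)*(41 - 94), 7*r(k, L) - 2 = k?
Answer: -62344/7 ≈ -8906.3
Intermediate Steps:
r(k, L) = 2/7 + k/7
h = 8904 (h = 3*((-196 + 140)*(41 - 94)) = 3*(-56*(-53)) = 3*2968 = 8904)
r(-18, 4) - h = (2/7 + (⅐)*(-18)) - 1*8904 = (2/7 - 18/7) - 8904 = -16/7 - 8904 = -62344/7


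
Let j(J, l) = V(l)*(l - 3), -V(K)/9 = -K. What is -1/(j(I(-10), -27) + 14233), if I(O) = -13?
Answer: -1/21523 ≈ -4.6462e-5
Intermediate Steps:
V(K) = 9*K (V(K) = -(-9)*K = 9*K)
j(J, l) = 9*l*(-3 + l) (j(J, l) = (9*l)*(l - 3) = (9*l)*(-3 + l) = 9*l*(-3 + l))
-1/(j(I(-10), -27) + 14233) = -1/(9*(-27)*(-3 - 27) + 14233) = -1/(9*(-27)*(-30) + 14233) = -1/(7290 + 14233) = -1/21523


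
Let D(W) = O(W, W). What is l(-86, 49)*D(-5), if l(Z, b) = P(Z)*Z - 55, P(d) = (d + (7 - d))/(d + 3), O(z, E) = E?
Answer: 19815/83 ≈ 238.73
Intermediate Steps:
D(W) = W
P(d) = 7/(3 + d)
l(Z, b) = -55 + 7*Z/(3 + Z) (l(Z, b) = (7/(3 + Z))*Z - 55 = 7*Z/(3 + Z) - 55 = -55 + 7*Z/(3 + Z))
l(-86, 49)*D(-5) = (3*(-55 - 16*(-86))/(3 - 86))*(-5) = (3*(-55 + 1376)/(-83))*(-5) = (3*(-1/83)*1321)*(-5) = -3963/83*(-5) = 19815/83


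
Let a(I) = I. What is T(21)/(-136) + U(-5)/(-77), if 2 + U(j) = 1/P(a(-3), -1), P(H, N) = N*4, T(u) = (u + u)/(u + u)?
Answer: 229/10472 ≈ 0.021868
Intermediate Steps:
T(u) = 1 (T(u) = (2*u)/((2*u)) = (2*u)*(1/(2*u)) = 1)
P(H, N) = 4*N
U(j) = -9/4 (U(j) = -2 + 1/(4*(-1)) = -2 + 1/(-4) = -2 - 1/4 = -9/4)
T(21)/(-136) + U(-5)/(-77) = 1/(-136) - 9/4/(-77) = 1*(-1/136) - 9/4*(-1/77) = -1/136 + 9/308 = 229/10472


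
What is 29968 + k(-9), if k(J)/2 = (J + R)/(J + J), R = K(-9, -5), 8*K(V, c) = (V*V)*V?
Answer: 239833/8 ≈ 29979.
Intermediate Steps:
K(V, c) = V**3/8 (K(V, c) = ((V*V)*V)/8 = (V**2*V)/8 = V**3/8)
R = -729/8 (R = (1/8)*(-9)**3 = (1/8)*(-729) = -729/8 ≈ -91.125)
k(J) = (-729/8 + J)/J (k(J) = 2*((J - 729/8)/(J + J)) = 2*((-729/8 + J)/((2*J))) = 2*((-729/8 + J)*(1/(2*J))) = 2*((-729/8 + J)/(2*J)) = (-729/8 + J)/J)
29968 + k(-9) = 29968 + (-729/8 - 9)/(-9) = 29968 - 1/9*(-801/8) = 29968 + 89/8 = 239833/8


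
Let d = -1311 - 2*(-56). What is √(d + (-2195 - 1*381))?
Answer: 5*I*√151 ≈ 61.441*I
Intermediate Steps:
d = -1199 (d = -1311 + 112 = -1199)
√(d + (-2195 - 1*381)) = √(-1199 + (-2195 - 1*381)) = √(-1199 + (-2195 - 381)) = √(-1199 - 2576) = √(-3775) = 5*I*√151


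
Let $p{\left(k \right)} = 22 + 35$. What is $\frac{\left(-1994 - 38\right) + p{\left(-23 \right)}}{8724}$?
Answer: $- \frac{1975}{8724} \approx -0.22639$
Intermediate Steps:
$p{\left(k \right)} = 57$
$\frac{\left(-1994 - 38\right) + p{\left(-23 \right)}}{8724} = \frac{\left(-1994 - 38\right) + 57}{8724} = \left(-2032 + 57\right) \frac{1}{8724} = \left(-1975\right) \frac{1}{8724} = - \frac{1975}{8724}$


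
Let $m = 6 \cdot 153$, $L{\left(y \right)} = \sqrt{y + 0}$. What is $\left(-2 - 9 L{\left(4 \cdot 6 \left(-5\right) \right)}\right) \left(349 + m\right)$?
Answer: $-2534 - 22806 i \sqrt{30} \approx -2534.0 - 1.2491 \cdot 10^{5} i$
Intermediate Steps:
$L{\left(y \right)} = \sqrt{y}$
$m = 918$
$\left(-2 - 9 L{\left(4 \cdot 6 \left(-5\right) \right)}\right) \left(349 + m\right) = \left(-2 - 9 \sqrt{4 \cdot 6 \left(-5\right)}\right) \left(349 + 918\right) = \left(-2 - 9 \sqrt{24 \left(-5\right)}\right) 1267 = \left(-2 - 9 \sqrt{-120}\right) 1267 = \left(-2 - 9 \cdot 2 i \sqrt{30}\right) 1267 = \left(-2 - 18 i \sqrt{30}\right) 1267 = -2534 - 22806 i \sqrt{30}$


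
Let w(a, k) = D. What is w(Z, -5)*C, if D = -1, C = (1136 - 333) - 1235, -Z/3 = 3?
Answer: 432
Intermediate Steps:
Z = -9 (Z = -3*3 = -9)
C = -432 (C = 803 - 1235 = -432)
w(a, k) = -1
w(Z, -5)*C = -1*(-432) = 432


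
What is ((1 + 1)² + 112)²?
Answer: 13456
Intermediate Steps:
((1 + 1)² + 112)² = (2² + 112)² = (4 + 112)² = 116² = 13456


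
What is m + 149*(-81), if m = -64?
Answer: -12133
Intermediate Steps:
m + 149*(-81) = -64 + 149*(-81) = -64 - 12069 = -12133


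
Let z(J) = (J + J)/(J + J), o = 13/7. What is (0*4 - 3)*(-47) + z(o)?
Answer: 142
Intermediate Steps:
o = 13/7 (o = 13*(⅐) = 13/7 ≈ 1.8571)
z(J) = 1 (z(J) = (2*J)/((2*J)) = (2*J)*(1/(2*J)) = 1)
(0*4 - 3)*(-47) + z(o) = (0*4 - 3)*(-47) + 1 = (0 - 3)*(-47) + 1 = -3*(-47) + 1 = 141 + 1 = 142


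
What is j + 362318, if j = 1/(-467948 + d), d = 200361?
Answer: 96951586665/267587 ≈ 3.6232e+5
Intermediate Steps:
j = -1/267587 (j = 1/(-467948 + 200361) = 1/(-267587) = -1/267587 ≈ -3.7371e-6)
j + 362318 = -1/267587 + 362318 = 96951586665/267587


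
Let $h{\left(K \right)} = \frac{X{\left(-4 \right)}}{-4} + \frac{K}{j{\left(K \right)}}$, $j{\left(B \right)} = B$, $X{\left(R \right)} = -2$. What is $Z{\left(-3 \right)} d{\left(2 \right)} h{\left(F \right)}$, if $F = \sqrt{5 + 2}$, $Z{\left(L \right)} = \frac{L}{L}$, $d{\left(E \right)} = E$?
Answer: $3$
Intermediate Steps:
$Z{\left(L \right)} = 1$
$F = \sqrt{7} \approx 2.6458$
$h{\left(K \right)} = \frac{3}{2}$ ($h{\left(K \right)} = - \frac{2}{-4} + \frac{K}{K} = \left(-2\right) \left(- \frac{1}{4}\right) + 1 = \frac{1}{2} + 1 = \frac{3}{2}$)
$Z{\left(-3 \right)} d{\left(2 \right)} h{\left(F \right)} = 1 \cdot 2 \cdot \frac{3}{2} = 2 \cdot \frac{3}{2} = 3$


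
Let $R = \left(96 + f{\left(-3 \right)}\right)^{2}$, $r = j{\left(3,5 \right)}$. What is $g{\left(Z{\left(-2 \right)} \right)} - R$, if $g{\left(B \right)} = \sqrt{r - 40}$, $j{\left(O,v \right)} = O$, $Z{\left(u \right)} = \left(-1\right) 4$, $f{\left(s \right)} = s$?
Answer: $-8649 + i \sqrt{37} \approx -8649.0 + 6.0828 i$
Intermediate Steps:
$Z{\left(u \right)} = -4$
$r = 3$
$g{\left(B \right)} = i \sqrt{37}$ ($g{\left(B \right)} = \sqrt{3 - 40} = \sqrt{-37} = i \sqrt{37}$)
$R = 8649$ ($R = \left(96 - 3\right)^{2} = 93^{2} = 8649$)
$g{\left(Z{\left(-2 \right)} \right)} - R = i \sqrt{37} - 8649 = -8649 + i \sqrt{37}$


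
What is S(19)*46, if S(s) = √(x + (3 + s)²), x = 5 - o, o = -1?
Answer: 322*√10 ≈ 1018.3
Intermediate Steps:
x = 6 (x = 5 - 1*(-1) = 5 + 1 = 6)
S(s) = √(6 + (3 + s)²)
S(19)*46 = √(6 + (3 + 19)²)*46 = √(6 + 22²)*46 = √(6 + 484)*46 = √490*46 = (7*√10)*46 = 322*√10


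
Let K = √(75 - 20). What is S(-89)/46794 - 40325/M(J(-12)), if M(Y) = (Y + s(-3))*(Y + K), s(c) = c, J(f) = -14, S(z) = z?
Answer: -2935307337/12462802 - 40325*√55/2397 ≈ -360.29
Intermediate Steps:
K = √55 ≈ 7.4162
M(Y) = (-3 + Y)*(Y + √55) (M(Y) = (Y - 3)*(Y + √55) = (-3 + Y)*(Y + √55))
S(-89)/46794 - 40325/M(J(-12)) = -89/46794 - 40325/((-14)² - 3*(-14) - 3*√55 - 14*√55) = -89*1/46794 - 40325/(196 + 42 - 3*√55 - 14*√55) = -89/46794 - 40325/(238 - 17*√55)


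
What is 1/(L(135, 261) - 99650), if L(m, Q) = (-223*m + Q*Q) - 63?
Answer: -1/61697 ≈ -1.6208e-5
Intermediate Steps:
L(m, Q) = -63 + Q² - 223*m (L(m, Q) = (-223*m + Q²) - 63 = (Q² - 223*m) - 63 = -63 + Q² - 223*m)
1/(L(135, 261) - 99650) = 1/((-63 + 261² - 223*135) - 99650) = 1/((-63 + 68121 - 30105) - 99650) = 1/(37953 - 99650) = 1/(-61697) = -1/61697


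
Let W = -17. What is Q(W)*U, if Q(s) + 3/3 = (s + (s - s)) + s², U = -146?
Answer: -39566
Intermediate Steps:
Q(s) = -1 + s + s² (Q(s) = -1 + ((s + (s - s)) + s²) = -1 + ((s + 0) + s²) = -1 + (s + s²) = -1 + s + s²)
Q(W)*U = (-1 - 17 + (-17)²)*(-146) = (-1 - 17 + 289)*(-146) = 271*(-146) = -39566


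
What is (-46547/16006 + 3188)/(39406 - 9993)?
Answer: 50980581/470784478 ≈ 0.10829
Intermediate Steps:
(-46547/16006 + 3188)/(39406 - 9993) = (-46547*1/16006 + 3188)/29413 = (-46547/16006 + 3188)*(1/29413) = (50980581/16006)*(1/29413) = 50980581/470784478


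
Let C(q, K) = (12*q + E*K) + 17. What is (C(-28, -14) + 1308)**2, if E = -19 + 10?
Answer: 1243225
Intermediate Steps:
E = -9
C(q, K) = 17 - 9*K + 12*q (C(q, K) = (12*q - 9*K) + 17 = (-9*K + 12*q) + 17 = 17 - 9*K + 12*q)
(C(-28, -14) + 1308)**2 = ((17 - 9*(-14) + 12*(-28)) + 1308)**2 = ((17 + 126 - 336) + 1308)**2 = (-193 + 1308)**2 = 1115**2 = 1243225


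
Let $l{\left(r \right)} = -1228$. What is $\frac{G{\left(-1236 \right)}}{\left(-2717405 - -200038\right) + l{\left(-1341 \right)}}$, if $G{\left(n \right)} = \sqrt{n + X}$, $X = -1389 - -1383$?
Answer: $- \frac{3 i \sqrt{138}}{2518595} \approx - 1.3993 \cdot 10^{-5} i$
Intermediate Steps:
$X = -6$ ($X = -1389 + 1383 = -6$)
$G{\left(n \right)} = \sqrt{-6 + n}$ ($G{\left(n \right)} = \sqrt{n - 6} = \sqrt{-6 + n}$)
$\frac{G{\left(-1236 \right)}}{\left(-2717405 - -200038\right) + l{\left(-1341 \right)}} = \frac{\sqrt{-6 - 1236}}{\left(-2717405 - -200038\right) - 1228} = \frac{\sqrt{-1242}}{\left(-2717405 + \left(200660 - 622\right)\right) - 1228} = \frac{3 i \sqrt{138}}{\left(-2717405 + 200038\right) - 1228} = \frac{3 i \sqrt{138}}{-2517367 - 1228} = \frac{3 i \sqrt{138}}{-2518595} = 3 i \sqrt{138} \left(- \frac{1}{2518595}\right) = - \frac{3 i \sqrt{138}}{2518595}$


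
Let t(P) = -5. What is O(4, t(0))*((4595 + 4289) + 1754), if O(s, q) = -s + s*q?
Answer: -255312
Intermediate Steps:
O(s, q) = -s + q*s
O(4, t(0))*((4595 + 4289) + 1754) = (4*(-1 - 5))*((4595 + 4289) + 1754) = (4*(-6))*(8884 + 1754) = -24*10638 = -255312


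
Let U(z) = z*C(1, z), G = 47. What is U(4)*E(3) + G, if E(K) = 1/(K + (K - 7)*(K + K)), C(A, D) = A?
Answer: 983/21 ≈ 46.810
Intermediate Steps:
E(K) = 1/(K + 2*K*(-7 + K)) (E(K) = 1/(K + (-7 + K)*(2*K)) = 1/(K + 2*K*(-7 + K)))
U(z) = z (U(z) = z*1 = z)
U(4)*E(3) + G = 4*(1/(3*(-13 + 2*3))) + 47 = 4*(1/(3*(-13 + 6))) + 47 = 4*((⅓)/(-7)) + 47 = 4*((⅓)*(-⅐)) + 47 = 4*(-1/21) + 47 = -4/21 + 47 = 983/21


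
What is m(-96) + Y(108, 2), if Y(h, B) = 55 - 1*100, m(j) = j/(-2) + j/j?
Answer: 4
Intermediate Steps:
m(j) = 1 - j/2 (m(j) = j*(-1/2) + 1 = -j/2 + 1 = 1 - j/2)
Y(h, B) = -45 (Y(h, B) = 55 - 100 = -45)
m(-96) + Y(108, 2) = (1 - 1/2*(-96)) - 45 = (1 + 48) - 45 = 49 - 45 = 4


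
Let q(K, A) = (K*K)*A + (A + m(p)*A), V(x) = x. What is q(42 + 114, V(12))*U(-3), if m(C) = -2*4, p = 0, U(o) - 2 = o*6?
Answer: -4671168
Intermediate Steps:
U(o) = 2 + 6*o (U(o) = 2 + o*6 = 2 + 6*o)
m(C) = -8
q(K, A) = -7*A + A*K² (q(K, A) = (K*K)*A + (A - 8*A) = K²*A - 7*A = A*K² - 7*A = -7*A + A*K²)
q(42 + 114, V(12))*U(-3) = (12*(-7 + (42 + 114)²))*(2 + 6*(-3)) = (12*(-7 + 156²))*(2 - 18) = (12*(-7 + 24336))*(-16) = (12*24329)*(-16) = 291948*(-16) = -4671168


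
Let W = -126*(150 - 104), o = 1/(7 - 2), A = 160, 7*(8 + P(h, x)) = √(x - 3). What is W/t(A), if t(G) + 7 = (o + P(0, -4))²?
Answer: -9531377100/89368309 - 395577000*I*√7/89368309 ≈ -106.65 - 11.711*I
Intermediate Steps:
P(h, x) = -8 + √(-3 + x)/7 (P(h, x) = -8 + √(x - 3)/7 = -8 + √(-3 + x)/7)
o = ⅕ (o = 1/5 = ⅕ ≈ 0.20000)
t(G) = -7 + (-39/5 + I*√7/7)² (t(G) = -7 + (⅕ + (-8 + √(-3 - 4)/7))² = -7 + (⅕ + (-8 + √(-7)/7))² = -7 + (⅕ + (-8 + (I*√7)/7))² = -7 + (⅕ + (-8 + I*√7/7))² = -7 + (-39/5 + I*√7/7)²)
W = -5796 (W = -126*46 = -5796)
W/t(A) = -5796/(9397/175 - 78*I*√7/35)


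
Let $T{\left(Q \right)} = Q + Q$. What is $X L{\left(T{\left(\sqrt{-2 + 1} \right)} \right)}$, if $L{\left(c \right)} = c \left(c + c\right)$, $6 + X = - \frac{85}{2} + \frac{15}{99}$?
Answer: $\frac{12764}{33} \approx 386.79$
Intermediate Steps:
$T{\left(Q \right)} = 2 Q$
$X = - \frac{3191}{66}$ ($X = -6 + \left(- \frac{85}{2} + \frac{15}{99}\right) = -6 + \left(\left(-85\right) \frac{1}{2} + 15 \cdot \frac{1}{99}\right) = -6 + \left(- \frac{85}{2} + \frac{5}{33}\right) = -6 - \frac{2795}{66} = - \frac{3191}{66} \approx -48.349$)
$L{\left(c \right)} = 2 c^{2}$ ($L{\left(c \right)} = c 2 c = 2 c^{2}$)
$X L{\left(T{\left(\sqrt{-2 + 1} \right)} \right)} = - \frac{3191 \cdot 2 \left(2 \sqrt{-2 + 1}\right)^{2}}{66} = - \frac{3191 \cdot 2 \left(2 \sqrt{-1}\right)^{2}}{66} = - \frac{3191 \cdot 2 \left(2 i\right)^{2}}{66} = - \frac{3191 \cdot 2 \left(-4\right)}{66} = \left(- \frac{3191}{66}\right) \left(-8\right) = \frac{12764}{33}$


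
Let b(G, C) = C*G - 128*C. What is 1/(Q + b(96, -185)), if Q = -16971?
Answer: -1/11051 ≈ -9.0490e-5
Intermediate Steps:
b(G, C) = -128*C + C*G
1/(Q + b(96, -185)) = 1/(-16971 - 185*(-128 + 96)) = 1/(-16971 - 185*(-32)) = 1/(-16971 + 5920) = 1/(-11051) = -1/11051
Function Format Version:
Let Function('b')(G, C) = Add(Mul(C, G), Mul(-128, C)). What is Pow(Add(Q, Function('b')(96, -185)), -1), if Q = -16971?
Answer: Rational(-1, 11051) ≈ -9.0490e-5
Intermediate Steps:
Function('b')(G, C) = Add(Mul(-128, C), Mul(C, G))
Pow(Add(Q, Function('b')(96, -185)), -1) = Pow(Add(-16971, Mul(-185, Add(-128, 96))), -1) = Pow(Add(-16971, Mul(-185, -32)), -1) = Pow(Add(-16971, 5920), -1) = Pow(-11051, -1) = Rational(-1, 11051)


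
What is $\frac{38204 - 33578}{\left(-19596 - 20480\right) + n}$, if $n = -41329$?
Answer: $- \frac{514}{9045} \approx -0.056827$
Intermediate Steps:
$\frac{38204 - 33578}{\left(-19596 - 20480\right) + n} = \frac{38204 - 33578}{\left(-19596 - 20480\right) - 41329} = \frac{4626}{\left(-19596 - 20480\right) - 41329} = \frac{4626}{-40076 - 41329} = \frac{4626}{-81405} = 4626 \left(- \frac{1}{81405}\right) = - \frac{514}{9045}$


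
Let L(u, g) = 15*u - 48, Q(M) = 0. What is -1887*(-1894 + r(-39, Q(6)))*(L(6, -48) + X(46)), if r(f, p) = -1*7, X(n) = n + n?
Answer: 480683058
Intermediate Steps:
X(n) = 2*n
r(f, p) = -7
L(u, g) = -48 + 15*u
-1887*(-1894 + r(-39, Q(6)))*(L(6, -48) + X(46)) = -1887*(-1894 - 7)*((-48 + 15*6) + 2*46) = -(-3587187)*((-48 + 90) + 92) = -(-3587187)*(42 + 92) = -(-3587187)*134 = -1887*(-254734) = 480683058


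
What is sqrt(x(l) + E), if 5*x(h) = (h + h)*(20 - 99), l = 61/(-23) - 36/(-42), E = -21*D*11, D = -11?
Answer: sqrt(1683389435)/805 ≈ 50.968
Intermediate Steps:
E = 2541 (E = -21*(-11)*11 = 231*11 = 2541)
l = -289/161 (l = 61*(-1/23) - 36*(-1/42) = -61/23 + 6/7 = -289/161 ≈ -1.7950)
x(h) = -158*h/5 (x(h) = ((h + h)*(20 - 99))/5 = ((2*h)*(-79))/5 = (-158*h)/5 = -158*h/5)
sqrt(x(l) + E) = sqrt(-158/5*(-289/161) + 2541) = sqrt(45662/805 + 2541) = sqrt(2091167/805) = sqrt(1683389435)/805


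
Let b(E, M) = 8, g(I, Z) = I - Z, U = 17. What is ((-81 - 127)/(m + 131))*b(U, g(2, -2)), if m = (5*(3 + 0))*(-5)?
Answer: -208/7 ≈ -29.714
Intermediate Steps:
m = -75 (m = (5*3)*(-5) = 15*(-5) = -75)
((-81 - 127)/(m + 131))*b(U, g(2, -2)) = ((-81 - 127)/(-75 + 131))*8 = -208/56*8 = -208*1/56*8 = -26/7*8 = -208/7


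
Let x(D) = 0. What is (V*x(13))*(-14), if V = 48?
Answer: 0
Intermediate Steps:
(V*x(13))*(-14) = (48*0)*(-14) = 0*(-14) = 0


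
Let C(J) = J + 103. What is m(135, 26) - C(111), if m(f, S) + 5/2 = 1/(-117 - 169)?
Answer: -30960/143 ≈ -216.50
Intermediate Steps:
C(J) = 103 + J
m(f, S) = -358/143 (m(f, S) = -5/2 + 1/(-117 - 169) = -5/2 + 1/(-286) = -5/2 - 1/286 = -358/143)
m(135, 26) - C(111) = -358/143 - (103 + 111) = -358/143 - 1*214 = -358/143 - 214 = -30960/143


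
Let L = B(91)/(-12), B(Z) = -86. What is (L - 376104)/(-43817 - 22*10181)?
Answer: 2256581/1606794 ≈ 1.4044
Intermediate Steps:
L = 43/6 (L = -86/(-12) = -1/12*(-86) = 43/6 ≈ 7.1667)
(L - 376104)/(-43817 - 22*10181) = (43/6 - 376104)/(-43817 - 22*10181) = -2256581/(6*(-43817 - 223982)) = -2256581/6/(-267799) = -2256581/6*(-1/267799) = 2256581/1606794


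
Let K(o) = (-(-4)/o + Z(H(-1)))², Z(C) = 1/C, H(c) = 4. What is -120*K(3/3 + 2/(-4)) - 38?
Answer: -16411/2 ≈ -8205.5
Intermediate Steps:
K(o) = (¼ + 4/o)² (K(o) = (-(-4)/o + 1/4)² = (4/o + ¼)² = (¼ + 4/o)²)
-120*K(3/3 + 2/(-4)) - 38 = -15*(16 + (3/3 + 2/(-4)))²/(2*(3/3 + 2/(-4))²) - 38 = -15*(16 + (3*(⅓) + 2*(-¼)))²/(2*(3*(⅓) + 2*(-¼))²) - 38 = -15*(16 + (1 - ½))²/(2*(1 - ½)²) - 38 = -15*(16 + ½)²/(2*2⁻²) - 38 = -15*4*(33/2)²/2 - 38 = -15*4*1089/(2*4) - 38 = -120*1089/16 - 38 = -16335/2 - 38 = -16411/2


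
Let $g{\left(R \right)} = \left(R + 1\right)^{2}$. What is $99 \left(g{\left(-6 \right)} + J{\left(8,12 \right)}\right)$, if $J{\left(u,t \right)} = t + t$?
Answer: $4851$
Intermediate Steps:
$J{\left(u,t \right)} = 2 t$
$g{\left(R \right)} = \left(1 + R\right)^{2}$
$99 \left(g{\left(-6 \right)} + J{\left(8,12 \right)}\right) = 99 \left(\left(1 - 6\right)^{2} + 2 \cdot 12\right) = 99 \left(\left(-5\right)^{2} + 24\right) = 99 \left(25 + 24\right) = 99 \cdot 49 = 4851$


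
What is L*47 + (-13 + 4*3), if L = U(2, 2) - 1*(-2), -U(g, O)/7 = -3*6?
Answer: 6015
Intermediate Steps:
U(g, O) = 126 (U(g, O) = -(-21)*6 = -7*(-18) = 126)
L = 128 (L = 126 - 1*(-2) = 126 + 2 = 128)
L*47 + (-13 + 4*3) = 128*47 + (-13 + 4*3) = 6016 + (-13 + 12) = 6016 - 1 = 6015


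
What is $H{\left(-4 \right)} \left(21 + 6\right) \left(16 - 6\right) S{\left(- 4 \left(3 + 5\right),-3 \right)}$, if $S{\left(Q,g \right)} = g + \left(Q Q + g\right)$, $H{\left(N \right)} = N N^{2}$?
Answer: $-17591040$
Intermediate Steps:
$H{\left(N \right)} = N^{3}$
$S{\left(Q,g \right)} = Q^{2} + 2 g$ ($S{\left(Q,g \right)} = g + \left(Q^{2} + g\right) = g + \left(g + Q^{2}\right) = Q^{2} + 2 g$)
$H{\left(-4 \right)} \left(21 + 6\right) \left(16 - 6\right) S{\left(- 4 \left(3 + 5\right),-3 \right)} = \left(-4\right)^{3} \left(21 + 6\right) \left(16 - 6\right) \left(\left(- 4 \left(3 + 5\right)\right)^{2} + 2 \left(-3\right)\right) = - 64 \cdot 27 \cdot 10 \left(\left(\left(-4\right) 8\right)^{2} - 6\right) = \left(-64\right) 270 \left(\left(-32\right)^{2} - 6\right) = - 17280 \left(1024 - 6\right) = \left(-17280\right) 1018 = -17591040$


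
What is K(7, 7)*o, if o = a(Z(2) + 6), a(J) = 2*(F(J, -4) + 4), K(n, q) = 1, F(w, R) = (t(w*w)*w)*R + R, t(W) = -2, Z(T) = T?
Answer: 128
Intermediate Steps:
F(w, R) = R - 2*R*w (F(w, R) = (-2*w)*R + R = -2*R*w + R = R - 2*R*w)
a(J) = 16*J (a(J) = 2*(-4*(1 - 2*J) + 4) = 2*((-4 + 8*J) + 4) = 2*(8*J) = 16*J)
o = 128 (o = 16*(2 + 6) = 16*8 = 128)
K(7, 7)*o = 1*128 = 128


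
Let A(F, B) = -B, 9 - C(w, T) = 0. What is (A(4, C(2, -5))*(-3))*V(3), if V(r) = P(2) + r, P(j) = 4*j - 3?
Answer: 216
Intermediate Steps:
C(w, T) = 9 (C(w, T) = 9 - 1*0 = 9 + 0 = 9)
P(j) = -3 + 4*j
V(r) = 5 + r (V(r) = (-3 + 4*2) + r = (-3 + 8) + r = 5 + r)
(A(4, C(2, -5))*(-3))*V(3) = (-1*9*(-3))*(5 + 3) = -9*(-3)*8 = 27*8 = 216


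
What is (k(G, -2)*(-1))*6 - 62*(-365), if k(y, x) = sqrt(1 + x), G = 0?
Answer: 22630 - 6*I ≈ 22630.0 - 6.0*I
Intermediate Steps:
(k(G, -2)*(-1))*6 - 62*(-365) = (sqrt(1 - 2)*(-1))*6 - 62*(-365) = (sqrt(-1)*(-1))*6 + 22630 = (I*(-1))*6 + 22630 = -I*6 + 22630 = -6*I + 22630 = 22630 - 6*I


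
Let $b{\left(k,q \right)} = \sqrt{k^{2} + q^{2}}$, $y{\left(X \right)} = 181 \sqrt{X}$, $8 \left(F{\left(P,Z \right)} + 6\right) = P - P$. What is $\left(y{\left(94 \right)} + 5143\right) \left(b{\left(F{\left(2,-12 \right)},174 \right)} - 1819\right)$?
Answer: $- \left(1819 - 6 \sqrt{842}\right) \left(5143 + 181 \sqrt{94}\right) \approx -1.1346 \cdot 10^{7}$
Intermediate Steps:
$F{\left(P,Z \right)} = -6$ ($F{\left(P,Z \right)} = -6 + \frac{P - P}{8} = -6 + \frac{1}{8} \cdot 0 = -6 + 0 = -6$)
$\left(y{\left(94 \right)} + 5143\right) \left(b{\left(F{\left(2,-12 \right)},174 \right)} - 1819\right) = \left(181 \sqrt{94} + 5143\right) \left(\sqrt{\left(-6\right)^{2} + 174^{2}} - 1819\right) = \left(5143 + 181 \sqrt{94}\right) \left(\sqrt{36 + 30276} - 1819\right) = \left(5143 + 181 \sqrt{94}\right) \left(\sqrt{30312} - 1819\right) = \left(5143 + 181 \sqrt{94}\right) \left(6 \sqrt{842} - 1819\right) = \left(5143 + 181 \sqrt{94}\right) \left(-1819 + 6 \sqrt{842}\right) = \left(-1819 + 6 \sqrt{842}\right) \left(5143 + 181 \sqrt{94}\right)$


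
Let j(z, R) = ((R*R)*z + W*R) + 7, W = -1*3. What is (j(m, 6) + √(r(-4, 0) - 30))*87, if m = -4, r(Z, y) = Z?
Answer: -13485 + 87*I*√34 ≈ -13485.0 + 507.29*I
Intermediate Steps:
W = -3
j(z, R) = 7 - 3*R + z*R² (j(z, R) = ((R*R)*z - 3*R) + 7 = (R²*z - 3*R) + 7 = (z*R² - 3*R) + 7 = (-3*R + z*R²) + 7 = 7 - 3*R + z*R²)
(j(m, 6) + √(r(-4, 0) - 30))*87 = ((7 - 3*6 - 4*6²) + √(-4 - 30))*87 = ((7 - 18 - 4*36) + √(-34))*87 = ((7 - 18 - 144) + I*√34)*87 = (-155 + I*√34)*87 = -13485 + 87*I*√34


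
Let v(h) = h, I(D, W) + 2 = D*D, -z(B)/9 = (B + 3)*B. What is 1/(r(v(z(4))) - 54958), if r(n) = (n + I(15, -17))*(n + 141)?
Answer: -1/51739 ≈ -1.9328e-5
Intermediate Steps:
z(B) = -9*B*(3 + B) (z(B) = -9*(B + 3)*B = -9*(3 + B)*B = -9*B*(3 + B))
I(D, W) = -2 + D**2 (I(D, W) = -2 + D*D = -2 + D**2)
r(n) = (141 + n)*(223 + n) (r(n) = (n + (-2 + 15**2))*(n + 141) = (n + (-2 + 225))*(141 + n) = (n + 223)*(141 + n) = (223 + n)*(141 + n) = (141 + n)*(223 + n))
1/(r(v(z(4))) - 54958) = 1/((31443 + (-9*4*(3 + 4))**2 + 364*(-9*4*(3 + 4))) - 54958) = 1/((31443 + (-9*4*7)**2 + 364*(-9*4*7)) - 54958) = 1/((31443 + (-252)**2 + 364*(-252)) - 54958) = 1/((31443 + 63504 - 91728) - 54958) = 1/(3219 - 54958) = 1/(-51739) = -1/51739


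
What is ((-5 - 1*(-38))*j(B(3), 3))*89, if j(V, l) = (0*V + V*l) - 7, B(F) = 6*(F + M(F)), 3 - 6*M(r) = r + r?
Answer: 111606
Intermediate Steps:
M(r) = 1/2 - r/3 (M(r) = 1/2 - (r + r)/6 = 1/2 - r/3)
B(F) = 3 + 4*F (B(F) = 6*(F + (1/2 - F/3)) = 6*(1/2 + 2*F/3) = 3 + 4*F)
j(V, l) = -7 + V*l (j(V, l) = (0 + V*l) - 7 = V*l - 7 = -7 + V*l)
((-5 - 1*(-38))*j(B(3), 3))*89 = ((-5 - 1*(-38))*(-7 + (3 + 4*3)*3))*89 = ((-5 + 38)*(-7 + (3 + 12)*3))*89 = (33*(-7 + 15*3))*89 = (33*(-7 + 45))*89 = (33*38)*89 = 1254*89 = 111606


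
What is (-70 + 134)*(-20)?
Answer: -1280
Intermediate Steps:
(-70 + 134)*(-20) = 64*(-20) = -1280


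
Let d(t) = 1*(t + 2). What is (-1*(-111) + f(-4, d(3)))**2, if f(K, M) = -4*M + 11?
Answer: 10404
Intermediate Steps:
d(t) = 2 + t (d(t) = 1*(2 + t) = 2 + t)
f(K, M) = 11 - 4*M
(-1*(-111) + f(-4, d(3)))**2 = (-1*(-111) + (11 - 4*(2 + 3)))**2 = (111 + (11 - 4*5))**2 = (111 + (11 - 20))**2 = (111 - 9)**2 = 102**2 = 10404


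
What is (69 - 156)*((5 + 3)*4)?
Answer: -2784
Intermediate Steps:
(69 - 156)*((5 + 3)*4) = -696*4 = -87*32 = -2784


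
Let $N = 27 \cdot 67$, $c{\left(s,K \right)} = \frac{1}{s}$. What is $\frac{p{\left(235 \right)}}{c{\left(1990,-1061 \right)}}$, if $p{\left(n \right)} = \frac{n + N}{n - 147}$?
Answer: $\frac{508445}{11} \approx 46222.0$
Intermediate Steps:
$N = 1809$
$p{\left(n \right)} = \frac{1809 + n}{-147 + n}$ ($p{\left(n \right)} = \frac{n + 1809}{n - 147} = \frac{1809 + n}{-147 + n}$)
$\frac{p{\left(235 \right)}}{c{\left(1990,-1061 \right)}} = \frac{\frac{1}{-147 + 235} \left(1809 + 235\right)}{\frac{1}{1990}} = \frac{1}{88} \cdot 2044 \frac{1}{\frac{1}{1990}} = \frac{1}{88} \cdot 2044 \cdot 1990 = \frac{511}{22} \cdot 1990 = \frac{508445}{11}$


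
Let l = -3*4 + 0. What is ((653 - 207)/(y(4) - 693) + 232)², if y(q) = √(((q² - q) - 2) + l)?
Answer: 4*(18598280*√2 + 6426400313*I)/(1386*√2 + 480247*I) ≈ 53526.0 - 0.60771*I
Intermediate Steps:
l = -12 (l = -12 + 0 = -12)
y(q) = √(-14 + q² - q) (y(q) = √(((q² - q) - 2) - 12) = √((-2 + q² - q) - 12) = √(-14 + q² - q))
((653 - 207)/(y(4) - 693) + 232)² = ((653 - 207)/(√(-14 + 4² - 1*4) - 693) + 232)² = (446/(√(-14 + 16 - 4) - 693) + 232)² = (446/(√(-2) - 693) + 232)² = (446/(I*√2 - 693) + 232)² = (446/(-693 + I*√2) + 232)² = (232 + 446/(-693 + I*√2))²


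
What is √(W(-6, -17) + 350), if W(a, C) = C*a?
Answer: 2*√113 ≈ 21.260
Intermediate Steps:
√(W(-6, -17) + 350) = √(-17*(-6) + 350) = √(102 + 350) = √452 = 2*√113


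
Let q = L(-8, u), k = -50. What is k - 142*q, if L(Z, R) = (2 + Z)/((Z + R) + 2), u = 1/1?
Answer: -1102/5 ≈ -220.40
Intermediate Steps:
u = 1
L(Z, R) = (2 + Z)/(2 + R + Z) (L(Z, R) = (2 + Z)/((R + Z) + 2) = (2 + Z)/(2 + R + Z))
q = 6/5 (q = (2 - 8)/(2 + 1 - 8) = -6/(-5) = -⅕*(-6) = 6/5 ≈ 1.2000)
k - 142*q = -50 - 142*6/5 = -50 - 852/5 = -1102/5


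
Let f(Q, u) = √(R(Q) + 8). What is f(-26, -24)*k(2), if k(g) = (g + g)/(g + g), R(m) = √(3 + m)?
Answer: √(8 + I*√23) ≈ 2.9434 + 0.81467*I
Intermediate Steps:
f(Q, u) = √(8 + √(3 + Q)) (f(Q, u) = √(√(3 + Q) + 8) = √(8 + √(3 + Q)))
k(g) = 1 (k(g) = (2*g)/((2*g)) = (2*g)*(1/(2*g)) = 1)
f(-26, -24)*k(2) = √(8 + √(3 - 26))*1 = √(8 + √(-23))*1 = √(8 + I*√23)*1 = √(8 + I*√23)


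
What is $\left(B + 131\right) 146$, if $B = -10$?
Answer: $17666$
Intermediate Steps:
$\left(B + 131\right) 146 = \left(-10 + 131\right) 146 = 121 \cdot 146 = 17666$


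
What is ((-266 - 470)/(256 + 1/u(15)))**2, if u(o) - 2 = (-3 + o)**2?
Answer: 11546791936/1397040129 ≈ 8.2652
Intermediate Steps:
u(o) = 2 + (-3 + o)**2
((-266 - 470)/(256 + 1/u(15)))**2 = ((-266 - 470)/(256 + 1/(2 + (-3 + 15)**2)))**2 = (-736/(256 + 1/(2 + 12**2)))**2 = (-736/(256 + 1/(2 + 144)))**2 = (-736/(256 + 1/146))**2 = (-736/37377/146)**2 = (-736*146/37377)**2 = (-107456/37377)**2 = 11546791936/1397040129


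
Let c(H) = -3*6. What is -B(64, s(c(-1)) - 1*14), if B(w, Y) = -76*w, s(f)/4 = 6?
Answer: 4864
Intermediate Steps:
c(H) = -18
s(f) = 24 (s(f) = 4*6 = 24)
-B(64, s(c(-1)) - 1*14) = -(-76)*64 = -1*(-4864) = 4864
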